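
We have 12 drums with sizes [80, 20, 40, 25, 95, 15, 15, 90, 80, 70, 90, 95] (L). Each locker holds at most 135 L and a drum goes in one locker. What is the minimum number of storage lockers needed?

Total = 95 + 95 + 90 + 90 + 80 + 80 + 70 + 40 + 25 + 20 + 15 + 15 = 715 L.
Lower bound: ⌈715/135⌉ = 6 storage lockers.
Also, 7 drums each exceed 135/2 L, and no two of those can share a locker, so at least 7 storage lockers are needed.
A packing using 7 storage lockers:
  locker 1: 95 + 40 = 135
  locker 2: 95 + 25 + 15 = 135
  locker 3: 90 + 20 + 15 = 125
  locker 4: 90 = 90
  locker 5: 80 = 80
  locker 6: 80 = 80
  locker 7: 70 = 70
This matches the lower bound, so 7 is optimal.

7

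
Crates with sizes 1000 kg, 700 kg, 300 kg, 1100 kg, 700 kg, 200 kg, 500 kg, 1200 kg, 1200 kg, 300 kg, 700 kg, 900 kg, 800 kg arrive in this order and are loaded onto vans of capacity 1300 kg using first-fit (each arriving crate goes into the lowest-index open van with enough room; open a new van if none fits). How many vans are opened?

9

  1000 → van 1 (new)  [load 1000/1300]
  700 → van 2 (new)  [load 700/1300]
  300 → van 1  [load 1300/1300]
  1100 → van 3 (new)  [load 1100/1300]
  700 → van 4 (new)  [load 700/1300]
  200 → van 2  [load 900/1300]
  500 → van 4  [load 1200/1300]
  1200 → van 5 (new)  [load 1200/1300]
  1200 → van 6 (new)  [load 1200/1300]
  300 → van 2  [load 1200/1300]
  700 → van 7 (new)  [load 700/1300]
  900 → van 8 (new)  [load 900/1300]
  800 → van 9 (new)  [load 800/1300]
9 vans opened.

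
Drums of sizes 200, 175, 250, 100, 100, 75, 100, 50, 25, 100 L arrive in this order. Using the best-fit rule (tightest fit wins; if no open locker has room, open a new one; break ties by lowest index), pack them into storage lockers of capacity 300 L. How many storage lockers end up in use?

  200 → locker 1 (new)  [load 200/300]
  175 → locker 2 (new)  [load 175/300]
  250 → locker 3 (new)  [load 250/300]
  100 → locker 1  [load 300/300]
  100 → locker 2  [load 275/300]
  75 → locker 4 (new)  [load 75/300]
  100 → locker 4  [load 175/300]
  50 → locker 3  [load 300/300]
  25 → locker 2  [load 300/300]
  100 → locker 4  [load 275/300]
4 storage lockers opened.

4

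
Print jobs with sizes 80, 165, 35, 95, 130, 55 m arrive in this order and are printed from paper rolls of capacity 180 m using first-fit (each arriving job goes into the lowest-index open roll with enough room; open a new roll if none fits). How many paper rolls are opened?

4

  80 → roll 1 (new)  [load 80/180]
  165 → roll 2 (new)  [load 165/180]
  35 → roll 1  [load 115/180]
  95 → roll 3 (new)  [load 95/180]
  130 → roll 4 (new)  [load 130/180]
  55 → roll 1  [load 170/180]
4 paper rolls opened.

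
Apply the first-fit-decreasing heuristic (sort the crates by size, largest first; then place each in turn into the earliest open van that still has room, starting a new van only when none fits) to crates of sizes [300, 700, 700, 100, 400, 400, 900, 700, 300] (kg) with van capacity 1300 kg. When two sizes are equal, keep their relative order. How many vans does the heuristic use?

4

Sorted descending: 900, 700, 700, 700, 400, 400, 300, 300, 100.
  900 → van 1 (new)  [load 900/1300]
  700 → van 2 (new)  [load 700/1300]
  700 → van 3 (new)  [load 700/1300]
  700 → van 4 (new)  [load 700/1300]
  400 → van 1  [load 1300/1300]
  400 → van 2  [load 1100/1300]
  300 → van 3  [load 1000/1300]
  300 → van 3  [load 1300/1300]
  100 → van 2  [load 1200/1300]
4 vans opened.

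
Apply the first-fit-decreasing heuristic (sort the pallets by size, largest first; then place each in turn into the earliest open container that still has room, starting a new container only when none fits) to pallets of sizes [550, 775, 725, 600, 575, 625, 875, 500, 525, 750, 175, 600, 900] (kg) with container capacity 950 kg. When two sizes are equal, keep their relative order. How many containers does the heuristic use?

12

Sorted descending: 900, 875, 775, 750, 725, 625, 600, 600, 575, 550, 525, 500, 175.
  900 → container 1 (new)  [load 900/950]
  875 → container 2 (new)  [load 875/950]
  775 → container 3 (new)  [load 775/950]
  750 → container 4 (new)  [load 750/950]
  725 → container 5 (new)  [load 725/950]
  625 → container 6 (new)  [load 625/950]
  600 → container 7 (new)  [load 600/950]
  600 → container 8 (new)  [load 600/950]
  575 → container 9 (new)  [load 575/950]
  550 → container 10 (new)  [load 550/950]
  525 → container 11 (new)  [load 525/950]
  500 → container 12 (new)  [load 500/950]
  175 → container 3  [load 950/950]
12 containers opened.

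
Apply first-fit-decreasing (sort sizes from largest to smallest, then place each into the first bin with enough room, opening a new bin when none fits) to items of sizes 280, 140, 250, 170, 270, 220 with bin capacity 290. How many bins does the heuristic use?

6

Sorted descending: 280, 270, 250, 220, 170, 140.
  280 → bin 1 (new)  [load 280/290]
  270 → bin 2 (new)  [load 270/290]
  250 → bin 3 (new)  [load 250/290]
  220 → bin 4 (new)  [load 220/290]
  170 → bin 5 (new)  [load 170/290]
  140 → bin 6 (new)  [load 140/290]
6 bins opened.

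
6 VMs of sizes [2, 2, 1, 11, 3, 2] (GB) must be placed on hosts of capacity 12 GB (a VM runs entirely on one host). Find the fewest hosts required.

Total = 11 + 3 + 2 + 2 + 2 + 1 = 21 GB.
Lower bound: ⌈21/12⌉ = 2 hosts.
A packing using 2 hosts:
  host 1: 11 + 1 = 12
  host 2: 3 + 2 + 2 + 2 = 9
This matches the lower bound, so 2 is optimal.

2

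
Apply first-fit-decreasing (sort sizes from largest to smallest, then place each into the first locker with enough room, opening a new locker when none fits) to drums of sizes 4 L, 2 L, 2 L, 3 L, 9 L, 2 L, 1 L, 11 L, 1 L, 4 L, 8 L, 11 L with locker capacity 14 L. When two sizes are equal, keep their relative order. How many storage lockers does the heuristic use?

5

Sorted descending: 11, 11, 9, 8, 4, 4, 3, 2, 2, 2, 1, 1.
  11 → locker 1 (new)  [load 11/14]
  11 → locker 2 (new)  [load 11/14]
  9 → locker 3 (new)  [load 9/14]
  8 → locker 4 (new)  [load 8/14]
  4 → locker 3  [load 13/14]
  4 → locker 4  [load 12/14]
  3 → locker 1  [load 14/14]
  2 → locker 2  [load 13/14]
  2 → locker 4  [load 14/14]
  2 → locker 5 (new)  [load 2/14]
  1 → locker 2  [load 14/14]
  1 → locker 3  [load 14/14]
5 storage lockers opened.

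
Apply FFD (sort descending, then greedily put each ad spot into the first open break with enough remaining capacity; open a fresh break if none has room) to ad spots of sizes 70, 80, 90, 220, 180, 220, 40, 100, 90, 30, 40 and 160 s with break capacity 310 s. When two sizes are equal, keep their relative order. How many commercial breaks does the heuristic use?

Sorted descending: 220, 220, 180, 160, 100, 90, 90, 80, 70, 40, 40, 30.
  220 → break 1 (new)  [load 220/310]
  220 → break 2 (new)  [load 220/310]
  180 → break 3 (new)  [load 180/310]
  160 → break 4 (new)  [load 160/310]
  100 → break 3  [load 280/310]
  90 → break 1  [load 310/310]
  90 → break 2  [load 310/310]
  80 → break 4  [load 240/310]
  70 → break 4  [load 310/310]
  40 → break 5 (new)  [load 40/310]
  40 → break 5  [load 80/310]
  30 → break 3  [load 310/310]
5 commercial breaks opened.

5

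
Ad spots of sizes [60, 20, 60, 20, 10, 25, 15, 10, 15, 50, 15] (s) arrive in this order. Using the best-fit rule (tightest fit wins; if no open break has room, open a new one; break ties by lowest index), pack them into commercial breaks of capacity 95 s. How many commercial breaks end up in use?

  60 → break 1 (new)  [load 60/95]
  20 → break 1  [load 80/95]
  60 → break 2 (new)  [load 60/95]
  20 → break 2  [load 80/95]
  10 → break 1  [load 90/95]
  25 → break 3 (new)  [load 25/95]
  15 → break 2  [load 95/95]
  10 → break 3  [load 35/95]
  15 → break 3  [load 50/95]
  50 → break 4 (new)  [load 50/95]
  15 → break 3  [load 65/95]
4 commercial breaks opened.

4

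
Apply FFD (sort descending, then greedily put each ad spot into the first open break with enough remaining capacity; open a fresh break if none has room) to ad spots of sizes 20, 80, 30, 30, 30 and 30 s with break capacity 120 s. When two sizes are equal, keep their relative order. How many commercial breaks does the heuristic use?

Sorted descending: 80, 30, 30, 30, 30, 20.
  80 → break 1 (new)  [load 80/120]
  30 → break 1  [load 110/120]
  30 → break 2 (new)  [load 30/120]
  30 → break 2  [load 60/120]
  30 → break 2  [load 90/120]
  20 → break 2  [load 110/120]
2 commercial breaks opened.

2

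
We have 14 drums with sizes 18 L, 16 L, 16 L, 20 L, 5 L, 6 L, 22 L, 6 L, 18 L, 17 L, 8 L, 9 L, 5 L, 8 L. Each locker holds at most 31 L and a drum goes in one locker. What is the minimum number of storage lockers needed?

Total = 22 + 20 + 18 + 18 + 17 + 16 + 16 + 9 + 8 + 8 + 6 + 6 + 5 + 5 = 174 L.
Lower bound: ⌈174/31⌉ = 6 storage lockers.
Also, 7 drums each exceed 31/2 L, and no two of those can share a locker, so at least 7 storage lockers are needed.
A packing using 7 storage lockers:
  locker 1: 22 + 9 = 31
  locker 2: 20 + 8 = 28
  locker 3: 18 + 8 + 5 = 31
  locker 4: 18 + 6 + 6 = 30
  locker 5: 17 + 5 = 22
  locker 6: 16 = 16
  locker 7: 16 = 16
This matches the lower bound, so 7 is optimal.

7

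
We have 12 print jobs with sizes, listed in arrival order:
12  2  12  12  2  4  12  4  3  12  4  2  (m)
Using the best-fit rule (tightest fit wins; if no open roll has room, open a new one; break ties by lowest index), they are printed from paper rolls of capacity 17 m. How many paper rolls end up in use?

5

  12 → roll 1 (new)  [load 12/17]
  2 → roll 1  [load 14/17]
  12 → roll 2 (new)  [load 12/17]
  12 → roll 3 (new)  [load 12/17]
  2 → roll 1  [load 16/17]
  4 → roll 2  [load 16/17]
  12 → roll 4 (new)  [load 12/17]
  4 → roll 3  [load 16/17]
  3 → roll 4  [load 15/17]
  12 → roll 5 (new)  [load 12/17]
  4 → roll 5  [load 16/17]
  2 → roll 4  [load 17/17]
5 paper rolls opened.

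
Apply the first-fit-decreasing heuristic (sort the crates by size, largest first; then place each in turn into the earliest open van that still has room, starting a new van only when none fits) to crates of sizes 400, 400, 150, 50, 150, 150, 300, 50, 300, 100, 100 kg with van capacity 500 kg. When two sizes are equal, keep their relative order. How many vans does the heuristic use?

Sorted descending: 400, 400, 300, 300, 150, 150, 150, 100, 100, 50, 50.
  400 → van 1 (new)  [load 400/500]
  400 → van 2 (new)  [load 400/500]
  300 → van 3 (new)  [load 300/500]
  300 → van 4 (new)  [load 300/500]
  150 → van 3  [load 450/500]
  150 → van 4  [load 450/500]
  150 → van 5 (new)  [load 150/500]
  100 → van 1  [load 500/500]
  100 → van 2  [load 500/500]
  50 → van 3  [load 500/500]
  50 → van 4  [load 500/500]
5 vans opened.

5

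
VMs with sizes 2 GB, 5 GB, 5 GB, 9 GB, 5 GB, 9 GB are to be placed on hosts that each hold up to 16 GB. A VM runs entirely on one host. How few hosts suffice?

Total = 9 + 9 + 5 + 5 + 5 + 2 = 35 GB.
Lower bound: ⌈35/16⌉ = 3 hosts.
A packing using 3 hosts:
  host 1: 9 + 5 + 2 = 16
  host 2: 9 + 5 = 14
  host 3: 5 = 5
This matches the lower bound, so 3 is optimal.

3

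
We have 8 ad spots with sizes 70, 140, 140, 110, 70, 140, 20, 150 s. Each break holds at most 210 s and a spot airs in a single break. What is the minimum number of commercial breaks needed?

5

Total = 150 + 140 + 140 + 140 + 110 + 70 + 70 + 20 = 840 s.
Lower bound: ⌈840/210⌉ = 4 commercial breaks.
Also, 5 ad spots each exceed 105 s, and no two of those can share a break, so at least 5 commercial breaks are needed.
A packing using 5 commercial breaks:
  break 1: 150 + 20 = 170
  break 2: 140 + 70 = 210
  break 3: 140 + 70 = 210
  break 4: 140 = 140
  break 5: 110 = 110
This matches the lower bound, so 5 is optimal.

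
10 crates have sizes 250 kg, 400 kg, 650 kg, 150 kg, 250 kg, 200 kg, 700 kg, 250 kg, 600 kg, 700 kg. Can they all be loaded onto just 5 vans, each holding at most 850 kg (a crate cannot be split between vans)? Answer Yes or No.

Total = 4150 kg; ⌈4150/850⌉ = 5.
The bound of 5 does not rule out 5, but exhaustive search shows no assignment into 5 vans of capacity 850 kg exists — the minimum is 6.

No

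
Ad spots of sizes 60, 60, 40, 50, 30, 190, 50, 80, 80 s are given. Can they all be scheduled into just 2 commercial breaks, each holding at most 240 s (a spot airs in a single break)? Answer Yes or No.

Total = 640 s; ⌈640/240⌉ = 3.
At least 3 commercial breaks are required, but only 2 are allowed.

No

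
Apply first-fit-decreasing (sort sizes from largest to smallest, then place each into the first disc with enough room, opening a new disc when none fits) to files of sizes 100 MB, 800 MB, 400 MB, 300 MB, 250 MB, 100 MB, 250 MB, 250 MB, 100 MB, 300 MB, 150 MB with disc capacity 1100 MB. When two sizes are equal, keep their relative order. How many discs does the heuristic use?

3

Sorted descending: 800, 400, 300, 300, 250, 250, 250, 150, 100, 100, 100.
  800 → disc 1 (new)  [load 800/1100]
  400 → disc 2 (new)  [load 400/1100]
  300 → disc 1  [load 1100/1100]
  300 → disc 2  [load 700/1100]
  250 → disc 2  [load 950/1100]
  250 → disc 3 (new)  [load 250/1100]
  250 → disc 3  [load 500/1100]
  150 → disc 2  [load 1100/1100]
  100 → disc 3  [load 600/1100]
  100 → disc 3  [load 700/1100]
  100 → disc 3  [load 800/1100]
3 discs opened.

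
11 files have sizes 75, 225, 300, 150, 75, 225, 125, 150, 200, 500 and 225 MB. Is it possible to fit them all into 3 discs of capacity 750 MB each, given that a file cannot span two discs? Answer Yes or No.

No

Total = 2250 MB; ⌈2250/750⌉ = 3.
The bound of 3 does not rule out 3, but exhaustive search shows no assignment into 3 discs of capacity 750 MB exists — the minimum is 4.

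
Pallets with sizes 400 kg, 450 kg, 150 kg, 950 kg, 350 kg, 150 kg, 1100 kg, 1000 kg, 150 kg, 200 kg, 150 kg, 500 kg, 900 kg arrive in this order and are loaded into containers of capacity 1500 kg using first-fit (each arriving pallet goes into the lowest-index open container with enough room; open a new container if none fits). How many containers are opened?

5

  400 → container 1 (new)  [load 400/1500]
  450 → container 1  [load 850/1500]
  150 → container 1  [load 1000/1500]
  950 → container 2 (new)  [load 950/1500]
  350 → container 1  [load 1350/1500]
  150 → container 1  [load 1500/1500]
  1100 → container 3 (new)  [load 1100/1500]
  1000 → container 4 (new)  [load 1000/1500]
  150 → container 2  [load 1100/1500]
  200 → container 2  [load 1300/1500]
  150 → container 2  [load 1450/1500]
  500 → container 4  [load 1500/1500]
  900 → container 5 (new)  [load 900/1500]
5 containers opened.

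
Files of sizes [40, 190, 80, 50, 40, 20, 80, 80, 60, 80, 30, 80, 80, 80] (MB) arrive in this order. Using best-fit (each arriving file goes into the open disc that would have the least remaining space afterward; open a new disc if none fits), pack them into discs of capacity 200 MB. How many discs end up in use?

  40 → disc 1 (new)  [load 40/200]
  190 → disc 2 (new)  [load 190/200]
  80 → disc 1  [load 120/200]
  50 → disc 1  [load 170/200]
  40 → disc 3 (new)  [load 40/200]
  20 → disc 1  [load 190/200]
  80 → disc 3  [load 120/200]
  80 → disc 3  [load 200/200]
  60 → disc 4 (new)  [load 60/200]
  80 → disc 4  [load 140/200]
  30 → disc 4  [load 170/200]
  80 → disc 5 (new)  [load 80/200]
  80 → disc 5  [load 160/200]
  80 → disc 6 (new)  [load 80/200]
6 discs opened.

6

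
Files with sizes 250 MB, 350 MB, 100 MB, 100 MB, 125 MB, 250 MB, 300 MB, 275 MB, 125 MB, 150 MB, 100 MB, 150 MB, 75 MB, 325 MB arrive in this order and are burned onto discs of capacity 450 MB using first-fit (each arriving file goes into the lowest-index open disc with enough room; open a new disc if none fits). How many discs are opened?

7

  250 → disc 1 (new)  [load 250/450]
  350 → disc 2 (new)  [load 350/450]
  100 → disc 1  [load 350/450]
  100 → disc 1  [load 450/450]
  125 → disc 3 (new)  [load 125/450]
  250 → disc 3  [load 375/450]
  300 → disc 4 (new)  [load 300/450]
  275 → disc 5 (new)  [load 275/450]
  125 → disc 4  [load 425/450]
  150 → disc 5  [load 425/450]
  100 → disc 2  [load 450/450]
  150 → disc 6 (new)  [load 150/450]
  75 → disc 3  [load 450/450]
  325 → disc 7 (new)  [load 325/450]
7 discs opened.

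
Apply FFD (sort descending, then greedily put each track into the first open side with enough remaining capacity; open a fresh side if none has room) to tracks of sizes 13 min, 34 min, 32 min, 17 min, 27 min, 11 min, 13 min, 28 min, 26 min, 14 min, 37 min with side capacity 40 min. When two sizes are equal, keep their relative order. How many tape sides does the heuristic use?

Sorted descending: 37, 34, 32, 28, 27, 26, 17, 14, 13, 13, 11.
  37 → side 1 (new)  [load 37/40]
  34 → side 2 (new)  [load 34/40]
  32 → side 3 (new)  [load 32/40]
  28 → side 4 (new)  [load 28/40]
  27 → side 5 (new)  [load 27/40]
  26 → side 6 (new)  [load 26/40]
  17 → side 7 (new)  [load 17/40]
  14 → side 6  [load 40/40]
  13 → side 5  [load 40/40]
  13 → side 7  [load 30/40]
  11 → side 4  [load 39/40]
7 tape sides opened.

7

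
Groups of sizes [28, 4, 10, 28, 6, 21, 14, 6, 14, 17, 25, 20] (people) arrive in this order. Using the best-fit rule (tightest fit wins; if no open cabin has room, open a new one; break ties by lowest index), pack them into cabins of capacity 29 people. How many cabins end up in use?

8

  28 → cabin 1 (new)  [load 28/29]
  4 → cabin 2 (new)  [load 4/29]
  10 → cabin 2  [load 14/29]
  28 → cabin 3 (new)  [load 28/29]
  6 → cabin 2  [load 20/29]
  21 → cabin 4 (new)  [load 21/29]
  14 → cabin 5 (new)  [load 14/29]
  6 → cabin 4  [load 27/29]
  14 → cabin 5  [load 28/29]
  17 → cabin 6 (new)  [load 17/29]
  25 → cabin 7 (new)  [load 25/29]
  20 → cabin 8 (new)  [load 20/29]
8 cabins opened.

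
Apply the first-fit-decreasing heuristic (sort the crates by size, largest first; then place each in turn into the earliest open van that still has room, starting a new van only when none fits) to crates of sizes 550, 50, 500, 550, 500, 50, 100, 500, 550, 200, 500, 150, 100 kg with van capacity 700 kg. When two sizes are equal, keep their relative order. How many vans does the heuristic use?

Sorted descending: 550, 550, 550, 500, 500, 500, 500, 200, 150, 100, 100, 50, 50.
  550 → van 1 (new)  [load 550/700]
  550 → van 2 (new)  [load 550/700]
  550 → van 3 (new)  [load 550/700]
  500 → van 4 (new)  [load 500/700]
  500 → van 5 (new)  [load 500/700]
  500 → van 6 (new)  [load 500/700]
  500 → van 7 (new)  [load 500/700]
  200 → van 4  [load 700/700]
  150 → van 1  [load 700/700]
  100 → van 2  [load 650/700]
  100 → van 3  [load 650/700]
  50 → van 2  [load 700/700]
  50 → van 3  [load 700/700]
7 vans opened.

7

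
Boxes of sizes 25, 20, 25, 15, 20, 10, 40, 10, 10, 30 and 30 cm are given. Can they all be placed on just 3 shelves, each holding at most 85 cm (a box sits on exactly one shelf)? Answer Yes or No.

A valid assignment using 3 shelves:
  shelf 1: 40 + 30 + 15 = 85
  shelf 2: 30 + 25 + 25 = 80
  shelf 3: 20 + 20 + 10 + 10 + 10 = 70
Every load is within 85 cm, so 3 shelves suffice.

Yes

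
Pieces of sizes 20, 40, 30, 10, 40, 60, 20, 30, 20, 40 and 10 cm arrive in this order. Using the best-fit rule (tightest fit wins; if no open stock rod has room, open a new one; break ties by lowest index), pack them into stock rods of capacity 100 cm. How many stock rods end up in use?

4

  20 → stock rod 1 (new)  [load 20/100]
  40 → stock rod 1  [load 60/100]
  30 → stock rod 1  [load 90/100]
  10 → stock rod 1  [load 100/100]
  40 → stock rod 2 (new)  [load 40/100]
  60 → stock rod 2  [load 100/100]
  20 → stock rod 3 (new)  [load 20/100]
  30 → stock rod 3  [load 50/100]
  20 → stock rod 3  [load 70/100]
  40 → stock rod 4 (new)  [load 40/100]
  10 → stock rod 3  [load 80/100]
4 stock rods opened.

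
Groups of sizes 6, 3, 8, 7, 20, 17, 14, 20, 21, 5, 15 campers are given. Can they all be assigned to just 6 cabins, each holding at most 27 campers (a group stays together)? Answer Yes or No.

A valid assignment using 6 cabins:
  cabin 1: 21 + 6 = 27
  cabin 2: 20 + 7 = 27
  cabin 3: 20 + 5 = 25
  cabin 4: 17 + 8 = 25
  cabin 5: 15 + 3 = 18
  cabin 6: 14 = 14
Every load is within 27 campers, so 6 cabins suffice.

Yes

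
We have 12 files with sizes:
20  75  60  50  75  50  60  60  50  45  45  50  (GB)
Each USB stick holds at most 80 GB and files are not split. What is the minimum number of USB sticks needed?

11

Total = 75 + 75 + 60 + 60 + 60 + 50 + 50 + 50 + 50 + 45 + 45 + 20 = 640 GB.
Lower bound: ⌈640/80⌉ = 8 USB sticks.
Also, 11 files each exceed 40 GB, and no two of those can share a USB stick, so at least 11 USB sticks are needed.
A packing using 11 USB sticks:
  USB stick 1: 75 = 75
  USB stick 2: 75 = 75
  USB stick 3: 60 + 20 = 80
  USB stick 4: 60 = 60
  USB stick 5: 60 = 60
  USB stick 6: 50 = 50
  USB stick 7: 50 = 50
  USB stick 8: 50 = 50
  USB stick 9: 50 = 50
  USB stick 10: 45 = 45
  USB stick 11: 45 = 45
This matches the lower bound, so 11 is optimal.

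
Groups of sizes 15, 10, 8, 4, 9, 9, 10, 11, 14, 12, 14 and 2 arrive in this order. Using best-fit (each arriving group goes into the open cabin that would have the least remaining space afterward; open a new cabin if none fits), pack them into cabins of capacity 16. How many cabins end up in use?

  15 → cabin 1 (new)  [load 15/16]
  10 → cabin 2 (new)  [load 10/16]
  8 → cabin 3 (new)  [load 8/16]
  4 → cabin 2  [load 14/16]
  9 → cabin 4 (new)  [load 9/16]
  9 → cabin 5 (new)  [load 9/16]
  10 → cabin 6 (new)  [load 10/16]
  11 → cabin 7 (new)  [load 11/16]
  14 → cabin 8 (new)  [load 14/16]
  12 → cabin 9 (new)  [load 12/16]
  14 → cabin 10 (new)  [load 14/16]
  2 → cabin 2  [load 16/16]
10 cabins opened.

10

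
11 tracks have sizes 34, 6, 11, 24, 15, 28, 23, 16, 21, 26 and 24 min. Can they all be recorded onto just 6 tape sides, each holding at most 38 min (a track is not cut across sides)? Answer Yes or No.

Total = 228 min; ⌈228/38⌉ = 6.
7 tracks each exceed half the capacity and cannot share a side, forcing at least 7 tape sides.
At least 7 tape sides are required, but only 6 are allowed.

No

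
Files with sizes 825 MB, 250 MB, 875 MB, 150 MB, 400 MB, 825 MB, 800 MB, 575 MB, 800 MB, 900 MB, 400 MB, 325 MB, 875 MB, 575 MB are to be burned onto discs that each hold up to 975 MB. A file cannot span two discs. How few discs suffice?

10

Total = 900 + 875 + 875 + 825 + 825 + 800 + 800 + 575 + 575 + 400 + 400 + 325 + 250 + 150 = 8575 MB.
Lower bound: ⌈8575/975⌉ = 9 discs.
A packing using 10 discs:
  disc 1: 900 = 900
  disc 2: 875 = 875
  disc 3: 875 = 875
  disc 4: 825 + 150 = 975
  disc 5: 825 = 825
  disc 6: 800 = 800
  disc 7: 800 = 800
  disc 8: 575 + 400 = 975
  disc 9: 575 + 400 = 975
  disc 10: 325 + 250 = 575
No arrangement into 9 discs stays within capacity, so 10 is optimal.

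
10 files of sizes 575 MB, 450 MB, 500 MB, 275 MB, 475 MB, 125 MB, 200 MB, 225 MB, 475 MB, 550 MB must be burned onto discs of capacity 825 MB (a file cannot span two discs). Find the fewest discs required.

Total = 575 + 550 + 500 + 475 + 475 + 450 + 275 + 225 + 200 + 125 = 3850 MB.
Lower bound: ⌈3850/825⌉ = 5 discs.
Also, 6 files each exceed 825/2 MB, and no two of those can share a disc, so at least 6 discs are needed.
A packing using 6 discs:
  disc 1: 575 + 225 = 800
  disc 2: 550 + 275 = 825
  disc 3: 500 + 200 + 125 = 825
  disc 4: 475 = 475
  disc 5: 475 = 475
  disc 6: 450 = 450
This matches the lower bound, so 6 is optimal.

6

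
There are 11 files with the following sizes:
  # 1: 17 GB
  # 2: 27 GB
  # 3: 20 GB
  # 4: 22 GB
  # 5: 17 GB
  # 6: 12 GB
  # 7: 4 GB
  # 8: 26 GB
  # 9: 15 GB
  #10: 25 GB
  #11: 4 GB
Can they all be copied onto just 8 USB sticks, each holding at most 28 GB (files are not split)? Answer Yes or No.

A valid assignment using 8 USB sticks:
  USB stick 1: 27 = 27
  USB stick 2: 26 = 26
  USB stick 3: 25 = 25
  USB stick 4: 22 + 4 = 26
  USB stick 5: 20 + 4 = 24
  USB stick 6: 17 = 17
  USB stick 7: 17 = 17
  USB stick 8: 15 + 12 = 27
Every load is within 28 GB, so 8 USB sticks suffice.

Yes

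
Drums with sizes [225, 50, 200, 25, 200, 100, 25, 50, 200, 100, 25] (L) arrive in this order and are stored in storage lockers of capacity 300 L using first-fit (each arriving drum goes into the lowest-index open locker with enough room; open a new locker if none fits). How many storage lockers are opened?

4

  225 → locker 1 (new)  [load 225/300]
  50 → locker 1  [load 275/300]
  200 → locker 2 (new)  [load 200/300]
  25 → locker 1  [load 300/300]
  200 → locker 3 (new)  [load 200/300]
  100 → locker 2  [load 300/300]
  25 → locker 3  [load 225/300]
  50 → locker 3  [load 275/300]
  200 → locker 4 (new)  [load 200/300]
  100 → locker 4  [load 300/300]
  25 → locker 3  [load 300/300]
4 storage lockers opened.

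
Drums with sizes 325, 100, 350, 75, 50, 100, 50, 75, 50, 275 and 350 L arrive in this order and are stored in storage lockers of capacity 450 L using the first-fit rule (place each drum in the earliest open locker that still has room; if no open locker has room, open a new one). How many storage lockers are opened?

  325 → locker 1 (new)  [load 325/450]
  100 → locker 1  [load 425/450]
  350 → locker 2 (new)  [load 350/450]
  75 → locker 2  [load 425/450]
  50 → locker 3 (new)  [load 50/450]
  100 → locker 3  [load 150/450]
  50 → locker 3  [load 200/450]
  75 → locker 3  [load 275/450]
  50 → locker 3  [load 325/450]
  275 → locker 4 (new)  [load 275/450]
  350 → locker 5 (new)  [load 350/450]
5 storage lockers opened.

5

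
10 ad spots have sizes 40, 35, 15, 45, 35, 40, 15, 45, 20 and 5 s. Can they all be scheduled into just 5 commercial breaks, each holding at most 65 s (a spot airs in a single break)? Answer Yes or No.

No

Total = 295 s; ⌈295/65⌉ = 5.
6 ad spots each exceed half the capacity and cannot share a break, forcing at least 6 commercial breaks.
At least 6 commercial breaks are required, but only 5 are allowed.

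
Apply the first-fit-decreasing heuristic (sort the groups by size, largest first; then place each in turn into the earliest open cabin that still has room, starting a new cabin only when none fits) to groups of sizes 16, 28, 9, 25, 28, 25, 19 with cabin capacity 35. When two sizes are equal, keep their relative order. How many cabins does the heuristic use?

Sorted descending: 28, 28, 25, 25, 19, 16, 9.
  28 → cabin 1 (new)  [load 28/35]
  28 → cabin 2 (new)  [load 28/35]
  25 → cabin 3 (new)  [load 25/35]
  25 → cabin 4 (new)  [load 25/35]
  19 → cabin 5 (new)  [load 19/35]
  16 → cabin 5  [load 35/35]
  9 → cabin 3  [load 34/35]
5 cabins opened.

5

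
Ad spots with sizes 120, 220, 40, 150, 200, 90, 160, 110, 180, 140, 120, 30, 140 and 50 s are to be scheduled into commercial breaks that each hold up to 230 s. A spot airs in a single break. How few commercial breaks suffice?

9

Total = 220 + 200 + 180 + 160 + 150 + 140 + 140 + 120 + 120 + 110 + 90 + 50 + 40 + 30 = 1750 s.
Lower bound: ⌈1750/230⌉ = 8 commercial breaks.
Also, 9 ad spots each exceed 115 s, and no two of those can share a break, so at least 9 commercial breaks are needed.
A packing using 9 commercial breaks:
  break 1: 220 = 220
  break 2: 200 + 30 = 230
  break 3: 180 + 50 = 230
  break 4: 160 + 40 = 200
  break 5: 150 = 150
  break 6: 140 + 90 = 230
  break 7: 140 = 140
  break 8: 120 + 110 = 230
  break 9: 120 = 120
This matches the lower bound, so 9 is optimal.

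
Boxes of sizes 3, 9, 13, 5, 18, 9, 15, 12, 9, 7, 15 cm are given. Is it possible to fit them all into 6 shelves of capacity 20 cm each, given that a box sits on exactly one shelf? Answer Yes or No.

Total = 115 cm; ⌈115/20⌉ = 6.
The bound of 6 does not rule out 6, but exhaustive search shows no assignment into 6 shelves of capacity 20 cm exists — the minimum is 7.

No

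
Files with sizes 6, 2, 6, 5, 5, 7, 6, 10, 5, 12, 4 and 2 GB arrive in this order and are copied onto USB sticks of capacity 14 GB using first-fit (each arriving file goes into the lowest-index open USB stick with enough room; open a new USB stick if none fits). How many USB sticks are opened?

  6 → USB stick 1 (new)  [load 6/14]
  2 → USB stick 1  [load 8/14]
  6 → USB stick 1  [load 14/14]
  5 → USB stick 2 (new)  [load 5/14]
  5 → USB stick 2  [load 10/14]
  7 → USB stick 3 (new)  [load 7/14]
  6 → USB stick 3  [load 13/14]
  10 → USB stick 4 (new)  [load 10/14]
  5 → USB stick 5 (new)  [load 5/14]
  12 → USB stick 6 (new)  [load 12/14]
  4 → USB stick 2  [load 14/14]
  2 → USB stick 4  [load 12/14]
6 USB sticks opened.

6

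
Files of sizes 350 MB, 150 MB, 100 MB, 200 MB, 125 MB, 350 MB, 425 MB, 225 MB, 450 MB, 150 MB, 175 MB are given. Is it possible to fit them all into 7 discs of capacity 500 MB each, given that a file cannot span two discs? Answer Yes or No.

Yes

A valid assignment using 6 discs:
  disc 1: 450 = 450
  disc 2: 425 = 425
  disc 3: 350 + 150 = 500
  disc 4: 350 + 150 = 500
  disc 5: 225 + 200 = 425
  disc 6: 175 + 125 + 100 = 400
That uses only 6 ≤ 7, so 7 discs are enough.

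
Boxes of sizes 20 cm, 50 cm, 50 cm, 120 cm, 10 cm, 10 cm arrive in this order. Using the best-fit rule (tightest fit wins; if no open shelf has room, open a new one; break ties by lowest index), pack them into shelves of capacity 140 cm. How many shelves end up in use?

  20 → shelf 1 (new)  [load 20/140]
  50 → shelf 1  [load 70/140]
  50 → shelf 1  [load 120/140]
  120 → shelf 2 (new)  [load 120/140]
  10 → shelf 1  [load 130/140]
  10 → shelf 1  [load 140/140]
2 shelves opened.

2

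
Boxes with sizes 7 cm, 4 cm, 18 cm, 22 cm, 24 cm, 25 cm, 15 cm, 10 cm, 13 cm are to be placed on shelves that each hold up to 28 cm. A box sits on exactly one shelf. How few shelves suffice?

Total = 25 + 24 + 22 + 18 + 15 + 13 + 10 + 7 + 4 = 138 cm.
Lower bound: ⌈138/28⌉ = 5 shelves.
A packing using 6 shelves:
  shelf 1: 25 = 25
  shelf 2: 24 + 4 = 28
  shelf 3: 22 = 22
  shelf 4: 18 + 10 = 28
  shelf 5: 15 + 13 = 28
  shelf 6: 7 = 7
No arrangement into 5 shelves stays within capacity, so 6 is optimal.

6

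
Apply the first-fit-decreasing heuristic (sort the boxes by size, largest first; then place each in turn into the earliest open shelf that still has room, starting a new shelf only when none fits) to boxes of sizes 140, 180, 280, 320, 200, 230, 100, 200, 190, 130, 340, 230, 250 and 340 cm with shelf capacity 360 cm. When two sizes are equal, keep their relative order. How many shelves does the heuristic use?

Sorted descending: 340, 340, 320, 280, 250, 230, 230, 200, 200, 190, 180, 140, 130, 100.
  340 → shelf 1 (new)  [load 340/360]
  340 → shelf 2 (new)  [load 340/360]
  320 → shelf 3 (new)  [load 320/360]
  280 → shelf 4 (new)  [load 280/360]
  250 → shelf 5 (new)  [load 250/360]
  230 → shelf 6 (new)  [load 230/360]
  230 → shelf 7 (new)  [load 230/360]
  200 → shelf 8 (new)  [load 200/360]
  200 → shelf 9 (new)  [load 200/360]
  190 → shelf 10 (new)  [load 190/360]
  180 → shelf 11 (new)  [load 180/360]
  140 → shelf 8  [load 340/360]
  130 → shelf 6  [load 360/360]
  100 → shelf 5  [load 350/360]
11 shelves opened.

11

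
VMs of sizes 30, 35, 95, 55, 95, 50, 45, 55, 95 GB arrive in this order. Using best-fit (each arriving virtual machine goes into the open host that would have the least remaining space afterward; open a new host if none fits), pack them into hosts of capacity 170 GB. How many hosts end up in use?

  30 → host 1 (new)  [load 30/170]
  35 → host 1  [load 65/170]
  95 → host 1  [load 160/170]
  55 → host 2 (new)  [load 55/170]
  95 → host 2  [load 150/170]
  50 → host 3 (new)  [load 50/170]
  45 → host 3  [load 95/170]
  55 → host 3  [load 150/170]
  95 → host 4 (new)  [load 95/170]
4 hosts opened.

4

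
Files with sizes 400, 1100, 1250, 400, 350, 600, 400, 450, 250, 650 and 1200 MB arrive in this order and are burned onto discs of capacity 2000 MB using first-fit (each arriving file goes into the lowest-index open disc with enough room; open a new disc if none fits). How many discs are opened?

4

  400 → disc 1 (new)  [load 400/2000]
  1100 → disc 1  [load 1500/2000]
  1250 → disc 2 (new)  [load 1250/2000]
  400 → disc 1  [load 1900/2000]
  350 → disc 2  [load 1600/2000]
  600 → disc 3 (new)  [load 600/2000]
  400 → disc 2  [load 2000/2000]
  450 → disc 3  [load 1050/2000]
  250 → disc 3  [load 1300/2000]
  650 → disc 3  [load 1950/2000]
  1200 → disc 4 (new)  [load 1200/2000]
4 discs opened.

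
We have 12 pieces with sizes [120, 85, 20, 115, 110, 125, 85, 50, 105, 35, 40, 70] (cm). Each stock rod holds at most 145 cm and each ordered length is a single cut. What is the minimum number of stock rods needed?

8

Total = 125 + 120 + 115 + 110 + 105 + 85 + 85 + 70 + 50 + 40 + 35 + 20 = 960 cm.
Lower bound: ⌈960/145⌉ = 7 stock rods.
A packing using 8 stock rods:
  stock rod 1: 125 + 20 = 145
  stock rod 2: 120 = 120
  stock rod 3: 115 = 115
  stock rod 4: 110 + 35 = 145
  stock rod 5: 105 + 40 = 145
  stock rod 6: 85 + 50 = 135
  stock rod 7: 85 = 85
  stock rod 8: 70 = 70
No arrangement into 7 stock rods stays within capacity, so 8 is optimal.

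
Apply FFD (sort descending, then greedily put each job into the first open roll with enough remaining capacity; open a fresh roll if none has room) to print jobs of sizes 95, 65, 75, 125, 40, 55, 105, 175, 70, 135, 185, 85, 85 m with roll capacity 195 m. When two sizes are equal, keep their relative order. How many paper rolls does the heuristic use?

7

Sorted descending: 185, 175, 135, 125, 105, 95, 85, 85, 75, 70, 65, 55, 40.
  185 → roll 1 (new)  [load 185/195]
  175 → roll 2 (new)  [load 175/195]
  135 → roll 3 (new)  [load 135/195]
  125 → roll 4 (new)  [load 125/195]
  105 → roll 5 (new)  [load 105/195]
  95 → roll 6 (new)  [load 95/195]
  85 → roll 5  [load 190/195]
  85 → roll 6  [load 180/195]
  75 → roll 7 (new)  [load 75/195]
  70 → roll 4  [load 195/195]
  65 → roll 7  [load 140/195]
  55 → roll 3  [load 190/195]
  40 → roll 7  [load 180/195]
7 paper rolls opened.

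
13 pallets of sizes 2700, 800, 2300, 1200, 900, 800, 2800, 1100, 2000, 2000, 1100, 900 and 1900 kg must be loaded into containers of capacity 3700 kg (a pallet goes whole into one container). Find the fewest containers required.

6

Total = 2800 + 2700 + 2300 + 2000 + 2000 + 1900 + 1200 + 1100 + 1100 + 900 + 900 + 800 + 800 = 20500 kg.
Lower bound: ⌈20500/3700⌉ = 6 containers.
A packing using 6 containers:
  container 1: 2800 + 900 = 3700
  container 2: 2700 + 900 = 3600
  container 3: 2300 + 1200 = 3500
  container 4: 2000 + 1100 = 3100
  container 5: 2000 + 1100 = 3100
  container 6: 1900 + 800 + 800 = 3500
This matches the lower bound, so 6 is optimal.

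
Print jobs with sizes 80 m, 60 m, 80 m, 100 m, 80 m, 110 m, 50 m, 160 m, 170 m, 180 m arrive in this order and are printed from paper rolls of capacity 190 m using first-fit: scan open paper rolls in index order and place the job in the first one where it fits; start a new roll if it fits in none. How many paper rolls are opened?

  80 → roll 1 (new)  [load 80/190]
  60 → roll 1  [load 140/190]
  80 → roll 2 (new)  [load 80/190]
  100 → roll 2  [load 180/190]
  80 → roll 3 (new)  [load 80/190]
  110 → roll 3  [load 190/190]
  50 → roll 1  [load 190/190]
  160 → roll 4 (new)  [load 160/190]
  170 → roll 5 (new)  [load 170/190]
  180 → roll 6 (new)  [load 180/190]
6 paper rolls opened.

6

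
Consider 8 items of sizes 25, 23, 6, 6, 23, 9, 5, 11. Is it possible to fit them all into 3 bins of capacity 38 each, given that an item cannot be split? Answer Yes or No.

Yes

A valid assignment using 3 bins:
  bin 1: 25 + 11 = 36
  bin 2: 23 + 9 + 6 = 38
  bin 3: 23 + 6 + 5 = 34
Every load is within 38, so 3 bins suffice.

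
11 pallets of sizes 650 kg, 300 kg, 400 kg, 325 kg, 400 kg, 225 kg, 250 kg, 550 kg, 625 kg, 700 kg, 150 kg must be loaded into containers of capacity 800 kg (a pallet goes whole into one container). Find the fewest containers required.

7

Total = 700 + 650 + 625 + 550 + 400 + 400 + 325 + 300 + 250 + 225 + 150 = 4575 kg.
Lower bound: ⌈4575/800⌉ = 6 containers.
A packing using 7 containers:
  container 1: 700 = 700
  container 2: 650 + 150 = 800
  container 3: 625 = 625
  container 4: 550 + 250 = 800
  container 5: 400 + 400 = 800
  container 6: 325 + 300 = 625
  container 7: 225 = 225
No arrangement into 6 containers stays within capacity, so 7 is optimal.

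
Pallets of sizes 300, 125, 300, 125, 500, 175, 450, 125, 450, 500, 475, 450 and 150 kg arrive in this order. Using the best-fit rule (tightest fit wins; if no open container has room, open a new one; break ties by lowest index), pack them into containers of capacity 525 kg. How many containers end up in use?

9

  300 → container 1 (new)  [load 300/525]
  125 → container 1  [load 425/525]
  300 → container 2 (new)  [load 300/525]
  125 → container 2  [load 425/525]
  500 → container 3 (new)  [load 500/525]
  175 → container 4 (new)  [load 175/525]
  450 → container 5 (new)  [load 450/525]
  125 → container 4  [load 300/525]
  450 → container 6 (new)  [load 450/525]
  500 → container 7 (new)  [load 500/525]
  475 → container 8 (new)  [load 475/525]
  450 → container 9 (new)  [load 450/525]
  150 → container 4  [load 450/525]
9 containers opened.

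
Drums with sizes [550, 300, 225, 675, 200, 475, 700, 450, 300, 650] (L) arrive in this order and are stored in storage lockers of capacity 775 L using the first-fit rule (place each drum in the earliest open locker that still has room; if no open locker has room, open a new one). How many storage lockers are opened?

7

  550 → locker 1 (new)  [load 550/775]
  300 → locker 2 (new)  [load 300/775]
  225 → locker 1  [load 775/775]
  675 → locker 3 (new)  [load 675/775]
  200 → locker 2  [load 500/775]
  475 → locker 4 (new)  [load 475/775]
  700 → locker 5 (new)  [load 700/775]
  450 → locker 6 (new)  [load 450/775]
  300 → locker 4  [load 775/775]
  650 → locker 7 (new)  [load 650/775]
7 storage lockers opened.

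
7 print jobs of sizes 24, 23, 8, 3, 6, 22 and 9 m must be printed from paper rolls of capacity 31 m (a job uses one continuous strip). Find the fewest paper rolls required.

4

Total = 24 + 23 + 22 + 9 + 8 + 6 + 3 = 95 m.
Lower bound: ⌈95/31⌉ = 4 paper rolls.
A packing using 4 paper rolls:
  roll 1: 24 + 6 = 30
  roll 2: 23 + 8 = 31
  roll 3: 22 + 9 = 31
  roll 4: 3 = 3
This matches the lower bound, so 4 is optimal.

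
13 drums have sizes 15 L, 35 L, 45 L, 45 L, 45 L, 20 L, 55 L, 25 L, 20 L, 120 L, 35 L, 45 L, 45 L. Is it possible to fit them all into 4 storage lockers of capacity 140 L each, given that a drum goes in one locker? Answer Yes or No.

A valid assignment using 4 storage lockers:
  locker 1: 120 + 20 = 140
  locker 2: 55 + 45 + 35 = 135
  locker 3: 45 + 45 + 45 = 135
  locker 4: 45 + 35 + 25 + 20 + 15 = 140
Every load is within 140 L, so 4 storage lockers suffice.

Yes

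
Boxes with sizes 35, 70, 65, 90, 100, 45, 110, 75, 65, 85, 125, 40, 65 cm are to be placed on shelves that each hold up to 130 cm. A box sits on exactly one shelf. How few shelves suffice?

9

Total = 125 + 110 + 100 + 90 + 85 + 75 + 70 + 65 + 65 + 65 + 45 + 40 + 35 = 970 cm.
Lower bound: ⌈970/130⌉ = 8 shelves.
A packing using 9 shelves:
  shelf 1: 125 = 125
  shelf 2: 110 = 110
  shelf 3: 100 = 100
  shelf 4: 90 + 40 = 130
  shelf 5: 85 + 45 = 130
  shelf 6: 75 + 35 = 110
  shelf 7: 70 = 70
  shelf 8: 65 + 65 = 130
  shelf 9: 65 = 65
No arrangement into 8 shelves stays within capacity, so 9 is optimal.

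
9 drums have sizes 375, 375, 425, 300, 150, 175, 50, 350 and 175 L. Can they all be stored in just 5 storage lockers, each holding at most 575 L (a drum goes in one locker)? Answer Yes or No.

Yes

A valid assignment using 5 storage lockers:
  locker 1: 425 + 150 = 575
  locker 2: 375 + 175 = 550
  locker 3: 375 + 175 = 550
  locker 4: 350 + 50 = 400
  locker 5: 300 = 300
Every load is within 575 L, so 5 storage lockers suffice.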